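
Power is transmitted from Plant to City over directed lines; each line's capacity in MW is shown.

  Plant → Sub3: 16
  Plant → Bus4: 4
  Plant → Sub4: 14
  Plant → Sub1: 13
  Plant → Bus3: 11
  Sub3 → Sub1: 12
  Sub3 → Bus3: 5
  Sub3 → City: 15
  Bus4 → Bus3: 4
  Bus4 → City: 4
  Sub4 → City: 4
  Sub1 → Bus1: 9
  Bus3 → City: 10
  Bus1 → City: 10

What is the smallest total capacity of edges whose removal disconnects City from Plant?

Augment Plant→Sub3→City: bottleneck 15, flow now 15.
Augment Plant→Bus4→City: bottleneck 4, flow now 19.
Augment Plant→Sub4→City: bottleneck 4, flow now 23.
Augment Plant→Bus3→City: bottleneck 10, flow now 33.
Augment Plant→Sub1→Bus1→City: bottleneck 9, flow now 42.
No augmenting path remains; maximum flow = 42.
By max-flow min-cut, the minimum cut capacity equals the max flow.
In the residual graph, reachable from Plant: {Plant, Sub3, Sub4, Sub1, Bus3}.
Min-cut edges: Plant→Bus4 (4), Sub3→City (15), Sub4→City (4), Sub1→Bus1 (9), Bus3→City (10); capacity 4 + 15 + 4 + 9 + 10 = 42.

42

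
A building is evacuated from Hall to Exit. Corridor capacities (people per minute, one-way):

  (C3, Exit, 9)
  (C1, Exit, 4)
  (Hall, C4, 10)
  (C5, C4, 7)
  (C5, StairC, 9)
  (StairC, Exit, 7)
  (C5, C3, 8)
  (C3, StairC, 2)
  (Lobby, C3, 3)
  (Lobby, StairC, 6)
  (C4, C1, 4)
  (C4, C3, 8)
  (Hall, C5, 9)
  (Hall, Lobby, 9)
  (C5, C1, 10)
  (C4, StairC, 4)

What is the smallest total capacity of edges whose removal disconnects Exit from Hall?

20

Augment Hall→C4→StairC→Exit: bottleneck 4, flow now 4.
Augment Hall→C4→C3→Exit: bottleneck 6, flow now 10.
Augment Hall→Lobby→StairC→Exit: bottleneck 3, flow now 13.
Augment Hall→Lobby→C3→Exit: bottleneck 3, flow now 16.
Augment Hall→C5→C1→Exit: bottleneck 4, flow now 20.
No augmenting path remains; maximum flow = 20.
By max-flow min-cut, the minimum cut capacity equals the max flow.
In the residual graph, reachable from Hall: {Hall, C4, Lobby, C5, StairC, C3, C1}.
Min-cut edges: StairC→Exit (7), C3→Exit (9), C1→Exit (4); capacity 7 + 9 + 4 = 20.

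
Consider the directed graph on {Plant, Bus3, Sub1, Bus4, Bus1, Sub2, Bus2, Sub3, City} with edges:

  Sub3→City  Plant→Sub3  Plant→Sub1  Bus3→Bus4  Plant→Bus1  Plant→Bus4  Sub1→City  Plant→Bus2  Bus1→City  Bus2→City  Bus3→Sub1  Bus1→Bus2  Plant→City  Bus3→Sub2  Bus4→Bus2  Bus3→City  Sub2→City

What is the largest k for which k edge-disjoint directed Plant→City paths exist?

Assign every edge capacity 1; by Menger, the answer equals the max flow.
Path Plant→City (+1); total 1.
Path Plant→Sub1→City (+1); total 2.
Path Plant→Bus1→City (+1); total 3.
Path Plant→Bus2→City (+1); total 4.
Path Plant→Sub3→City (+1); total 5.
No residual Plant→City path; max flow = 5.
Certifying cut of size 5: {Bus2→City, Plant→Bus1, Plant→City, Plant→Sub1, Plant→Sub3}.

5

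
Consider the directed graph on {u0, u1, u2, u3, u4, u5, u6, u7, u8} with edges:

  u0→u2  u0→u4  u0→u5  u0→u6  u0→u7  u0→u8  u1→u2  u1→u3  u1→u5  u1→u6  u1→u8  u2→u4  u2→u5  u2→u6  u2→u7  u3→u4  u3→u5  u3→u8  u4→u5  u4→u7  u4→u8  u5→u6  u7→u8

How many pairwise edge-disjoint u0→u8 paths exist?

Assign every edge capacity 1; by Menger, the answer equals the max flow.
Path u0→u8 (+1); total 1.
Path u0→u4→u8 (+1); total 2.
Path u0→u7→u8 (+1); total 3.
No residual u0→u8 path; max flow = 3.
Certifying cut of size 3: {u0→u8, u4→u8, u7→u8}.

3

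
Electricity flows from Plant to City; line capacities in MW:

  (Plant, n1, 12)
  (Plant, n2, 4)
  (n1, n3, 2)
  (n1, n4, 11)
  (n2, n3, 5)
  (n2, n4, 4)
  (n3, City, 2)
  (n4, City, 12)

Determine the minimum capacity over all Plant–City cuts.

14

Augment Plant→n1→n3→City: bottleneck 2, flow now 2.
Augment Plant→n1→n4→City: bottleneck 10, flow now 12.
Augment Plant→n2→n4→City: bottleneck 2, flow now 14.
No augmenting path remains; maximum flow = 14.
By max-flow min-cut, the minimum cut capacity equals the max flow.
In the residual graph, reachable from Plant: {Plant, n1, n2, n3, n4}.
Min-cut edges: n3→City (2), n4→City (12); capacity 2 + 12 = 14.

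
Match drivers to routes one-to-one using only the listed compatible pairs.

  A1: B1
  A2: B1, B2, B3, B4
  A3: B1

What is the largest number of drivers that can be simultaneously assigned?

2

Unit-capacity flow: source→left, listed edges, right→sink; max matching = max flow.
Augmenting path A1→B1 (+1); matched 1.
Augmenting path A2→B2 (+1); matched 2.
No augmenting path remains; maximum matching = 2.
König certificate: {A2, B1} is a vertex cover of size 2 (every listed pair touches it), so no matching can be larger.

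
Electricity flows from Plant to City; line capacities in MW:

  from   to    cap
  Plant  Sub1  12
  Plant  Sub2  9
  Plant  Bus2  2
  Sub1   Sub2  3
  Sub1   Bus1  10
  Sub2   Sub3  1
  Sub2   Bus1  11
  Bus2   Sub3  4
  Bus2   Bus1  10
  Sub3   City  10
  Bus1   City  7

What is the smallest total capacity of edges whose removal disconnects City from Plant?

Augment Plant→Sub1→Bus1→City: bottleneck 7, flow now 7.
Augment Plant→Sub2→Sub3→City: bottleneck 1, flow now 8.
Augment Plant→Bus2→Sub3→City: bottleneck 2, flow now 10.
No augmenting path remains; maximum flow = 10.
By max-flow min-cut, the minimum cut capacity equals the max flow.
In the residual graph, reachable from Plant: {Plant, Sub1, Sub2, Bus1}.
Min-cut edges: Plant→Bus2 (2), Sub2→Sub3 (1), Bus1→City (7); capacity 2 + 1 + 7 = 10.

10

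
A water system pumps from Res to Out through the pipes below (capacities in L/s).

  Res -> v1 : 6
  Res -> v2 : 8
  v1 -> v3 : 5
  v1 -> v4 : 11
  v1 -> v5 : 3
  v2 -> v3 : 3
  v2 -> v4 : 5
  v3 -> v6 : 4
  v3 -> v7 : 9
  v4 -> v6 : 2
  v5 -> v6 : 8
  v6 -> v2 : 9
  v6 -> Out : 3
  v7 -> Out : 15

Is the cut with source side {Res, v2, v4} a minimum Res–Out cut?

Yes — it is a minimum cut (capacity 11).

Given cut capacity: 6 + 3 + 2 = 11.
Augment Res→v1→v3→v6→Out: bottleneck 3, flow now 3.
Augment Res→v1→v3→v7→Out: bottleneck 2, flow now 5.
Augment Res→v2→v3→v7→Out: bottleneck 3, flow now 8.
Augment Res→v1→v4→v6→v3→v7→Out: bottleneck 1, flow now 9. (uses reverse residual edge)
Augment Res→v2→v4→v6→v3→v7→Out: bottleneck 1, flow now 10. (uses reverse residual edge)
Augment Res→v2→v4→v1→v5→v6→v3→v7→Out: bottleneck 1, flow now 11. (uses reverse residual edge)
No augmenting path remains; maximum flow = 11.
Cut capacity 11 equals the max flow, so it is a minimum cut.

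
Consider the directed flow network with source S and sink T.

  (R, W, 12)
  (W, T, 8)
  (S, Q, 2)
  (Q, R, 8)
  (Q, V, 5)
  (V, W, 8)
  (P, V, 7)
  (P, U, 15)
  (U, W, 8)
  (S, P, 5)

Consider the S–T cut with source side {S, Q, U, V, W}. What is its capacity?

Edges leaving {S, Q, U, V, W}: S→P (5), Q→R (8), W→T (8).
Cut capacity = 5 + 8 + 8 = 21.

21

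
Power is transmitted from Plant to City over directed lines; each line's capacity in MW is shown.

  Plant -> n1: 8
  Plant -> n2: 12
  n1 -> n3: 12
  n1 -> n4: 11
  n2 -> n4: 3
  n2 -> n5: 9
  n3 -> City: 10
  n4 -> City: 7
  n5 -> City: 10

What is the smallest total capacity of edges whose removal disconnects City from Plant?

20

Augment Plant→n1→n3→City: bottleneck 8, flow now 8.
Augment Plant→n2→n4→City: bottleneck 3, flow now 11.
Augment Plant→n2→n5→City: bottleneck 9, flow now 20.
No augmenting path remains; maximum flow = 20.
By max-flow min-cut, the minimum cut capacity equals the max flow.
In the residual graph, reachable from Plant: {Plant}.
Min-cut edges: Plant→n1 (8), Plant→n2 (12); capacity 8 + 12 = 20.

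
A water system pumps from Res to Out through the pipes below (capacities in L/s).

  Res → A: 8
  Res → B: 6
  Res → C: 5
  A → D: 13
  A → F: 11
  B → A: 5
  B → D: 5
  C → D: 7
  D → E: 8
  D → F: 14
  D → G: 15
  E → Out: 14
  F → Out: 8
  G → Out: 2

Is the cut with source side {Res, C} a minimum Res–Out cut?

No — its capacity is 21, but the minimum cut has capacity 18.

Given cut capacity: 8 + 6 + 7 = 21.
Augment Res→A→F→Out: bottleneck 8, flow now 8.
Augment Res→B→D→E→Out: bottleneck 5, flow now 13.
Augment Res→C→D→E→Out: bottleneck 3, flow now 16.
Augment Res→C→D→G→Out: bottleneck 2, flow now 18.
No augmenting path remains; maximum flow = 18.
In the residual graph, reachable from Res: {Res, A, B, C, D, F, G}.
Min-cut edges: D→E (8), F→Out (8), G→Out (2); capacity 8 + 8 + 2 = 18.
Cut capacity 21 exceeds the max flow 18, so it is not minimum.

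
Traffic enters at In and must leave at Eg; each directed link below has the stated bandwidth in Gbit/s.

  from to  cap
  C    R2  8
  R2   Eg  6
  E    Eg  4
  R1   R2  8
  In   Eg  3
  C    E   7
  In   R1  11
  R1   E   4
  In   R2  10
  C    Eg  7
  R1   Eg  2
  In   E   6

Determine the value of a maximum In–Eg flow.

Augment In→Eg: bottleneck 3, flow now 3.
Augment In→R1→Eg: bottleneck 2, flow now 5.
Augment In→R2→Eg: bottleneck 6, flow now 11.
Augment In→E→Eg: bottleneck 4, flow now 15.
No augmenting path remains; maximum flow = 15.
In the residual graph, reachable from In: {In, R1, R2, E}.
Min-cut edges: In→Eg (3), R1→Eg (2), R2→Eg (6), E→Eg (4); capacity 3 + 2 + 6 + 4 = 15.
This cut is saturated, so no flow can exceed 15.

15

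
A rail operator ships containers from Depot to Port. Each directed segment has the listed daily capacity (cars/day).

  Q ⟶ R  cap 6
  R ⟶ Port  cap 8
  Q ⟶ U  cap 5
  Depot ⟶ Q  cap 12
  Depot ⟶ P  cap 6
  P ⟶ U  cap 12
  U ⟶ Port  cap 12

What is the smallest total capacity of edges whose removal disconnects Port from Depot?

17

Augment Depot→P→U→Port: bottleneck 6, flow now 6.
Augment Depot→Q→R→Port: bottleneck 6, flow now 12.
Augment Depot→Q→U→Port: bottleneck 5, flow now 17.
No augmenting path remains; maximum flow = 17.
By max-flow min-cut, the minimum cut capacity equals the max flow.
In the residual graph, reachable from Depot: {Depot, Q}.
Min-cut edges: Depot→P (6), Q→R (6), Q→U (5); capacity 6 + 6 + 5 = 17.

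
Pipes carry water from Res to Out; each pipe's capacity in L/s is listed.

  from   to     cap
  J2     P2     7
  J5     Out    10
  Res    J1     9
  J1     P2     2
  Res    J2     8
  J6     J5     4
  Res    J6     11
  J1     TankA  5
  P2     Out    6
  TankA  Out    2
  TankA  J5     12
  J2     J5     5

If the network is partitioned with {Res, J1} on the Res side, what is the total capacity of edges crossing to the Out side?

26

Edges leaving {Res, J1}: Res→J2 (8), Res→J6 (11), J1→TankA (5), J1→P2 (2).
Cut capacity = 8 + 11 + 5 + 2 = 26.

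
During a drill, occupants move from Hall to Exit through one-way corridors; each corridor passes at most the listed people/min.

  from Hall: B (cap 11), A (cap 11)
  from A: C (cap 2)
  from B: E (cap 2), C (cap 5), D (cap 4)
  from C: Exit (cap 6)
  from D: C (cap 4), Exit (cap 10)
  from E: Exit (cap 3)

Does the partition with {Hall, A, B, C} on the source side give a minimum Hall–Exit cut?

Given cut capacity: 4 + 2 + 6 = 12.
Augment Hall→A→C→Exit: bottleneck 2, flow now 2.
Augment Hall→B→C→Exit: bottleneck 4, flow now 6.
Augment Hall→B→D→Exit: bottleneck 4, flow now 10.
Augment Hall→B→E→Exit: bottleneck 2, flow now 12.
No augmenting path remains; maximum flow = 12.
Cut capacity 12 equals the max flow, so it is a minimum cut.

Yes — it is a minimum cut (capacity 12).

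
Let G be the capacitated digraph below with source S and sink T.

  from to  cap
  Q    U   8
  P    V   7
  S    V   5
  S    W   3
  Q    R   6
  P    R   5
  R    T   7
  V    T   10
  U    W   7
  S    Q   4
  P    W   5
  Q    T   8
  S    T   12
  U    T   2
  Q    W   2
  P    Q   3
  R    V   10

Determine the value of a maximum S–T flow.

21

Augment S→T: bottleneck 12, flow now 12.
Augment S→Q→T: bottleneck 4, flow now 16.
Augment S→V→T: bottleneck 5, flow now 21.
No augmenting path remains; maximum flow = 21.
In the residual graph, reachable from S: {S, W}.
Min-cut edges: S→Q (4), S→V (5), S→T (12); capacity 4 + 5 + 12 = 21.
This cut is saturated, so no flow can exceed 21.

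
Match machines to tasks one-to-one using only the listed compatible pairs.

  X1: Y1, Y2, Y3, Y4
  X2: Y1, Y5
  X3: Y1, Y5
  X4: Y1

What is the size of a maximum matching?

3

Unit-capacity flow: source→left, listed edges, right→sink; max matching = max flow.
Augmenting path X1→Y1 (+1); matched 1.
Augmenting path X2→Y5 (+1); matched 2.
Augmenting path X3→Y1→X1→Y2 (+1); matched 3.
No augmenting path remains; maximum matching = 3.
König certificate: {X1, Y1, Y5} is a vertex cover of size 3 (every listed pair touches it), so no matching can be larger.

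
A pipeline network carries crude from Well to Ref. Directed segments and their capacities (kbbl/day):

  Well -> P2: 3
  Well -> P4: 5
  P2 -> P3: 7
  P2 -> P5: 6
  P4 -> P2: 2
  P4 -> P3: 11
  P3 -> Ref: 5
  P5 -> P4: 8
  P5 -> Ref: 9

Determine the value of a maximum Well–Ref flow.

Augment Well→P2→P3→Ref: bottleneck 3, flow now 3.
Augment Well→P4→P3→Ref: bottleneck 2, flow now 5.
Augment Well→P4→P2→P5→Ref: bottleneck 2, flow now 7.
Augment Well→P4→P3→P2→P5→Ref: bottleneck 1, flow now 8. (uses reverse residual edge)
No augmenting path remains; maximum flow = 8.
In the residual graph, reachable from Well: {Well}.
Min-cut edges: Well→P2 (3), Well→P4 (5); capacity 3 + 5 = 8.
This cut is saturated, so no flow can exceed 8.

8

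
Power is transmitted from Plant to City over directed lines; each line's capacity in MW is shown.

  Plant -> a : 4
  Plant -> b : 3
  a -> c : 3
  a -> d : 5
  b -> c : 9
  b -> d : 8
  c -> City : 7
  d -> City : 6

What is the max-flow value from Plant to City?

Augment Plant→a→c→City: bottleneck 3, flow now 3.
Augment Plant→a→d→City: bottleneck 1, flow now 4.
Augment Plant→b→c→City: bottleneck 3, flow now 7.
No augmenting path remains; maximum flow = 7.
In the residual graph, reachable from Plant: {Plant}.
Min-cut edges: Plant→a (4), Plant→b (3); capacity 4 + 3 = 7.
This cut is saturated, so no flow can exceed 7.

7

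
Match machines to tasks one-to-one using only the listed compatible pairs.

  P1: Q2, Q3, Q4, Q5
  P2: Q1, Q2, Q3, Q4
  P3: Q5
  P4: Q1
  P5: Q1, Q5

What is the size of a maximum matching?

4

Unit-capacity flow: source→left, listed edges, right→sink; max matching = max flow.
Augmenting path P1→Q2 (+1); matched 1.
Augmenting path P2→Q1 (+1); matched 2.
Augmenting path P3→Q5 (+1); matched 3.
Augmenting path P4→Q1→P2→Q3 (+1); matched 4.
No augmenting path remains; maximum matching = 4.
König certificate: {P1, P2, Q1, Q5} is a vertex cover of size 4 (every listed pair touches it), so no matching can be larger.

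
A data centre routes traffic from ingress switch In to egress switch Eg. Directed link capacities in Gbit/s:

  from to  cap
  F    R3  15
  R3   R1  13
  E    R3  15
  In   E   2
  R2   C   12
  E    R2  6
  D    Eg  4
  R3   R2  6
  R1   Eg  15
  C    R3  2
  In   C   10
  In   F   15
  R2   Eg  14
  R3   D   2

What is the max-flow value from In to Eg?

Augment In→E→R2→Eg: bottleneck 2, flow now 2.
Augment In→F→R3→D→Eg: bottleneck 2, flow now 4.
Augment In→F→R3→R1→Eg: bottleneck 13, flow now 17.
Augment In→C→R3→R2→Eg: bottleneck 2, flow now 19.
No augmenting path remains; maximum flow = 19.
In the residual graph, reachable from In: {In, C}.
Min-cut edges: In→F (15), In→E (2), C→R3 (2); capacity 15 + 2 + 2 = 19.
This cut is saturated, so no flow can exceed 19.

19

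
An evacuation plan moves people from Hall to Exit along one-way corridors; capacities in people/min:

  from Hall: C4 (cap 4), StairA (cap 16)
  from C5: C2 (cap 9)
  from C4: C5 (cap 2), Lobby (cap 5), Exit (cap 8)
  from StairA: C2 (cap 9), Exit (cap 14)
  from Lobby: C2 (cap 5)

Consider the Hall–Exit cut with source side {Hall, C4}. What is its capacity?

Edges leaving {Hall, C4}: Hall→StairA (16), C4→C5 (2), C4→Lobby (5), C4→Exit (8).
Cut capacity = 16 + 2 + 5 + 8 = 31.

31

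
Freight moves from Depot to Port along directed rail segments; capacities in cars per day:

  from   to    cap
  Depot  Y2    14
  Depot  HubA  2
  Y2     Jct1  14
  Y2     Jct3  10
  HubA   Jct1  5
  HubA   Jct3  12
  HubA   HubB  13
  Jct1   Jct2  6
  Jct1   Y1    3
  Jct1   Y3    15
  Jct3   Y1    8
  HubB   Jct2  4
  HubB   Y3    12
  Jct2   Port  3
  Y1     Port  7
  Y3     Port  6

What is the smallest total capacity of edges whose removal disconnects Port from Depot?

Augment Depot→Y2→Jct1→Jct2→Port: bottleneck 3, flow now 3.
Augment Depot→Y2→Jct1→Y1→Port: bottleneck 3, flow now 6.
Augment Depot→Y2→Jct1→Y3→Port: bottleneck 6, flow now 12.
Augment Depot→Y2→Jct3→Y1→Port: bottleneck 2, flow now 14.
Augment Depot→HubA→Jct3→Y1→Port: bottleneck 2, flow now 16.
No augmenting path remains; maximum flow = 16.
By max-flow min-cut, the minimum cut capacity equals the max flow.
In the residual graph, reachable from Depot: {Depot}.
Min-cut edges: Depot→Y2 (14), Depot→HubA (2); capacity 14 + 2 = 16.

16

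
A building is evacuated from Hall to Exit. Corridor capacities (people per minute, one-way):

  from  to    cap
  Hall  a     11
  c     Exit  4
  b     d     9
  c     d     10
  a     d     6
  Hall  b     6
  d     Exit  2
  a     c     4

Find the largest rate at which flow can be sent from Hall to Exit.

Augment Hall→a→c→Exit: bottleneck 4, flow now 4.
Augment Hall→a→d→Exit: bottleneck 2, flow now 6.
No augmenting path remains; maximum flow = 6.
In the residual graph, reachable from Hall: {Hall, a, b, d}.
Min-cut edges: a→c (4), d→Exit (2); capacity 4 + 2 = 6.
This cut is saturated, so no flow can exceed 6.

6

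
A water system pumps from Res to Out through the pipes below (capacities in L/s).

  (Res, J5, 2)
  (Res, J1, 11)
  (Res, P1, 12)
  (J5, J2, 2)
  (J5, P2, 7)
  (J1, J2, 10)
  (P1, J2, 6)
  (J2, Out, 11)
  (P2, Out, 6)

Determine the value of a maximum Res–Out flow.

13

Augment Res→J5→J2→Out: bottleneck 2, flow now 2.
Augment Res→J1→J2→Out: bottleneck 9, flow now 11.
Augment Res→J1→J2→J5→P2→Out: bottleneck 1, flow now 12. (uses reverse residual edge)
Augment Res→P1→J2→J5→P2→Out: bottleneck 1, flow now 13. (uses reverse residual edge)
No augmenting path remains; maximum flow = 13.
In the residual graph, reachable from Res: {Res, J1, P1, J2}.
Min-cut edges: Res→J5 (2), J2→Out (11); capacity 2 + 11 = 13.
This cut is saturated, so no flow can exceed 13.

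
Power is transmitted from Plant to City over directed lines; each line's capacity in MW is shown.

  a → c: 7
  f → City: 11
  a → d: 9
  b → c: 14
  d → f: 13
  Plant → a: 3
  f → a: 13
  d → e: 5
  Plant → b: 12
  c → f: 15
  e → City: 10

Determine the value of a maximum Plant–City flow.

Augment Plant→a→c→f→City: bottleneck 3, flow now 3.
Augment Plant→b→c→f→City: bottleneck 8, flow now 11.
Augment Plant→b→c→a→d→e→City: bottleneck 3, flow now 14. (uses reverse residual edge)
Augment Plant→b→c→f→a→d→e→City: bottleneck 1, flow now 15.
No augmenting path remains; maximum flow = 15.
In the residual graph, reachable from Plant: {Plant}.
Min-cut edges: Plant→a (3), Plant→b (12); capacity 3 + 12 = 15.
This cut is saturated, so no flow can exceed 15.

15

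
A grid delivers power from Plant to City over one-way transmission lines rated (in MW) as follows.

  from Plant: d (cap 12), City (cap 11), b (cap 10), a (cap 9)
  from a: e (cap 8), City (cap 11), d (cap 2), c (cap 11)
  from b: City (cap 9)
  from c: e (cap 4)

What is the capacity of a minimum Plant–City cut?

29

Augment Plant→City: bottleneck 11, flow now 11.
Augment Plant→a→City: bottleneck 9, flow now 20.
Augment Plant→b→City: bottleneck 9, flow now 29.
No augmenting path remains; maximum flow = 29.
By max-flow min-cut, the minimum cut capacity equals the max flow.
In the residual graph, reachable from Plant: {Plant, b, d}.
Min-cut edges: Plant→a (9), Plant→City (11), b→City (9); capacity 9 + 11 + 9 = 29.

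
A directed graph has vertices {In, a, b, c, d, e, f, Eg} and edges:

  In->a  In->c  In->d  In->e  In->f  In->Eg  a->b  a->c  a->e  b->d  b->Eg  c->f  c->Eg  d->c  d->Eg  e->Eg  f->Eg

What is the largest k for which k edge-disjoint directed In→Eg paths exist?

Assign every edge capacity 1; by Menger, the answer equals the max flow.
Path In→Eg (+1); total 1.
Path In→c→Eg (+1); total 2.
Path In→d→Eg (+1); total 3.
Path In→e→Eg (+1); total 4.
Path In→f→Eg (+1); total 5.
Path In→a→b→Eg (+1); total 6.
No residual In→Eg path; max flow = 6.
Certifying cut of size 6: {In→Eg, In→a, In→c, In→d, In→e, In→f}.

6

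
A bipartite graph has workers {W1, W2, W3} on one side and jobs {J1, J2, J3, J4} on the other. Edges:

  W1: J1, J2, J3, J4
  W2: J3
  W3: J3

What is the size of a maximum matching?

2

Unit-capacity flow: source→left, listed edges, right→sink; max matching = max flow.
Augmenting path W1→J1 (+1); matched 1.
Augmenting path W2→J3 (+1); matched 2.
No augmenting path remains; maximum matching = 2.
König certificate: {W1, J3} is a vertex cover of size 2 (every listed pair touches it), so no matching can be larger.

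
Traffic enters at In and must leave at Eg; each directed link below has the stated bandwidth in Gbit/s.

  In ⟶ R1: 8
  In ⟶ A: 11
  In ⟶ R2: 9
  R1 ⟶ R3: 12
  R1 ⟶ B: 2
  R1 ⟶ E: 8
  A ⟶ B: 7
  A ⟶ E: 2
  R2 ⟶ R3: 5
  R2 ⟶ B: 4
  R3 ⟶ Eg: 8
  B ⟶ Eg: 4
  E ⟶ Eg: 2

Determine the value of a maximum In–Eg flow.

Augment In→R1→R3→Eg: bottleneck 8, flow now 8.
Augment In→A→B→Eg: bottleneck 4, flow now 12.
Augment In→A→E→Eg: bottleneck 2, flow now 14.
No augmenting path remains; maximum flow = 14.
In the residual graph, reachable from In: {In, R1, A, R2, R3, B, E}.
Min-cut edges: R3→Eg (8), B→Eg (4), E→Eg (2); capacity 8 + 4 + 2 = 14.
This cut is saturated, so no flow can exceed 14.

14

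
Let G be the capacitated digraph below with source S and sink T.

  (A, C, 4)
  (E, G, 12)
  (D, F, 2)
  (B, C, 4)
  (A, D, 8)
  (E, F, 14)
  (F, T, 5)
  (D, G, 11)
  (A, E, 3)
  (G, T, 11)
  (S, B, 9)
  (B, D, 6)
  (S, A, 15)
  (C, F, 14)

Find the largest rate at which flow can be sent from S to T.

16

Augment S→A→C→F→T: bottleneck 4, flow now 4.
Augment S→A→D→F→T: bottleneck 1, flow now 5.
Augment S→A→D→G→T: bottleneck 7, flow now 12.
Augment S→A→E→G→T: bottleneck 3, flow now 15.
Augment S→B→D→G→T: bottleneck 1, flow now 16.
No augmenting path remains; maximum flow = 16.
In the residual graph, reachable from S: {S, A, B, C, D, E, F, G}.
Min-cut edges: F→T (5), G→T (11); capacity 5 + 11 = 16.
This cut is saturated, so no flow can exceed 16.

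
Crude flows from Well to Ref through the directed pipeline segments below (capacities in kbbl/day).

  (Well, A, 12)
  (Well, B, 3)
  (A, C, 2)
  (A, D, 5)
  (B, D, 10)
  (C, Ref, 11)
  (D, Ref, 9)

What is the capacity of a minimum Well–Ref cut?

10

Augment Well→A→C→Ref: bottleneck 2, flow now 2.
Augment Well→A→D→Ref: bottleneck 5, flow now 7.
Augment Well→B→D→Ref: bottleneck 3, flow now 10.
No augmenting path remains; maximum flow = 10.
By max-flow min-cut, the minimum cut capacity equals the max flow.
In the residual graph, reachable from Well: {Well, A}.
Min-cut edges: Well→B (3), A→C (2), A→D (5); capacity 3 + 2 + 5 = 10.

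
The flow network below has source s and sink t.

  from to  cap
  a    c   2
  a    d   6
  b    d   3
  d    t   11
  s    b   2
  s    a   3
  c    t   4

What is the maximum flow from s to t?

5

Augment s→a→c→t: bottleneck 2, flow now 2.
Augment s→a→d→t: bottleneck 1, flow now 3.
Augment s→b→d→t: bottleneck 2, flow now 5.
No augmenting path remains; maximum flow = 5.
In the residual graph, reachable from s: {s}.
Min-cut edges: s→a (3), s→b (2); capacity 3 + 2 = 5.
This cut is saturated, so no flow can exceed 5.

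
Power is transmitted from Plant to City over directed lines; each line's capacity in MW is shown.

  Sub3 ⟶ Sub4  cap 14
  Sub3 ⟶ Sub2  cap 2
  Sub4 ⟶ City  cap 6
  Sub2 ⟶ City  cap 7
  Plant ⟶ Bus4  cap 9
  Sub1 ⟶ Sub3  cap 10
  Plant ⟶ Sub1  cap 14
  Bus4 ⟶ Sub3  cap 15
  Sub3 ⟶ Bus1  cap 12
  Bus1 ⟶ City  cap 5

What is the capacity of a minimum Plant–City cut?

Augment Plant→Bus4→Sub3→Bus1→City: bottleneck 5, flow now 5.
Augment Plant→Bus4→Sub3→Sub4→City: bottleneck 4, flow now 9.
Augment Plant→Sub1→Sub3→Sub4→City: bottleneck 2, flow now 11.
Augment Plant→Sub1→Sub3→Sub2→City: bottleneck 2, flow now 13.
No augmenting path remains; maximum flow = 13.
By max-flow min-cut, the minimum cut capacity equals the max flow.
In the residual graph, reachable from Plant: {Plant, Bus4, Sub1, Sub3, Bus1, Sub4}.
Min-cut edges: Sub3→Sub2 (2), Bus1→City (5), Sub4→City (6); capacity 2 + 5 + 6 = 13.

13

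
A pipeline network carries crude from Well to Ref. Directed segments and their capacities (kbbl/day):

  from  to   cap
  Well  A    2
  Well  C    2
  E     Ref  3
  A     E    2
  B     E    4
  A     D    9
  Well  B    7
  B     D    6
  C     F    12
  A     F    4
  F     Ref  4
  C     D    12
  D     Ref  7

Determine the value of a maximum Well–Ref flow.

Augment Well→A→D→Ref: bottleneck 2, flow now 2.
Augment Well→B→D→Ref: bottleneck 5, flow now 7.
Augment Well→B→E→Ref: bottleneck 2, flow now 9.
Augment Well→C→F→Ref: bottleneck 2, flow now 11.
No augmenting path remains; maximum flow = 11.
In the residual graph, reachable from Well: {Well}.
Min-cut edges: Well→A (2), Well→B (7), Well→C (2); capacity 2 + 7 + 2 = 11.
This cut is saturated, so no flow can exceed 11.

11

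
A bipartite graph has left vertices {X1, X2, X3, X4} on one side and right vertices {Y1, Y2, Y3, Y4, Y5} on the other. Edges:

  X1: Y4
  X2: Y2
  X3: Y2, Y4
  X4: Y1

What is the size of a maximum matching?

Unit-capacity flow: source→left, listed edges, right→sink; max matching = max flow.
Augmenting path X1→Y4 (+1); matched 1.
Augmenting path X2→Y2 (+1); matched 2.
Augmenting path X4→Y1 (+1); matched 3.
No augmenting path remains; maximum matching = 3.
König certificate: {X4, Y2, Y4} is a vertex cover of size 3 (every listed pair touches it), so no matching can be larger.

3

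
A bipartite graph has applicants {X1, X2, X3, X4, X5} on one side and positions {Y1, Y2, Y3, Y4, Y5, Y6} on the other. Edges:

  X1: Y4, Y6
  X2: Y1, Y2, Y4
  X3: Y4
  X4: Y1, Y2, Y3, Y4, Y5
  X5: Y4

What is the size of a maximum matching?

Unit-capacity flow: source→left, listed edges, right→sink; max matching = max flow.
Augmenting path X1→Y4 (+1); matched 1.
Augmenting path X2→Y1 (+1); matched 2.
Augmenting path X4→Y2 (+1); matched 3.
Augmenting path X3→Y4→X1→Y6 (+1); matched 4.
No augmenting path remains; maximum matching = 4.
König certificate: {X1, X2, X4, Y4} is a vertex cover of size 4 (every listed pair touches it), so no matching can be larger.

4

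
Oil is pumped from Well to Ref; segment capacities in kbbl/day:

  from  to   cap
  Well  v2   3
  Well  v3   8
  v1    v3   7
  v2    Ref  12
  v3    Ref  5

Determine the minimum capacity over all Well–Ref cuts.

Augment Well→v2→Ref: bottleneck 3, flow now 3.
Augment Well→v3→Ref: bottleneck 5, flow now 8.
No augmenting path remains; maximum flow = 8.
By max-flow min-cut, the minimum cut capacity equals the max flow.
In the residual graph, reachable from Well: {Well, v3}.
Min-cut edges: Well→v2 (3), v3→Ref (5); capacity 3 + 5 = 8.

8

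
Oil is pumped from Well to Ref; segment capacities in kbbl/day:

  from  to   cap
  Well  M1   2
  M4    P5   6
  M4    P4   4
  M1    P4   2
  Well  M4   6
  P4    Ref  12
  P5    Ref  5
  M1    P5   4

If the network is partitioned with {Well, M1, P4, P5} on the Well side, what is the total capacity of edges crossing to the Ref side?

Edges leaving {Well, M1, P4, P5}: Well→M4 (6), P4→Ref (12), P5→Ref (5).
Cut capacity = 6 + 12 + 5 = 23.

23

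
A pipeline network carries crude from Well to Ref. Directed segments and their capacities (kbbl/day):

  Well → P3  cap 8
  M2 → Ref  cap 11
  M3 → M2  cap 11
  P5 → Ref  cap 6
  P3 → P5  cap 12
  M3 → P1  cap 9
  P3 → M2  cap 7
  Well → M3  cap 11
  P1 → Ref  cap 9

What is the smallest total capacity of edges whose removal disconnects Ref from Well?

Augment Well→P3→P5→Ref: bottleneck 6, flow now 6.
Augment Well→P3→M2→Ref: bottleneck 2, flow now 8.
Augment Well→M3→M2→Ref: bottleneck 9, flow now 17.
Augment Well→M3→P1→Ref: bottleneck 2, flow now 19.
No augmenting path remains; maximum flow = 19.
By max-flow min-cut, the minimum cut capacity equals the max flow.
In the residual graph, reachable from Well: {Well}.
Min-cut edges: Well→P3 (8), Well→M3 (11); capacity 8 + 11 = 19.

19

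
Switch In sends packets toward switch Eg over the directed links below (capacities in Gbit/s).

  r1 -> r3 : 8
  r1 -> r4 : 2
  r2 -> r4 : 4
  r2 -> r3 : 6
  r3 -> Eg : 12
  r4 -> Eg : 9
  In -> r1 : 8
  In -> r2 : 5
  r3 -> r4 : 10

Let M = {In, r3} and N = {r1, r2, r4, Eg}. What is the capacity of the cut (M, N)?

Edges leaving {In, r3}: In→r1 (8), In→r2 (5), r3→r4 (10), r3→Eg (12).
Cut capacity = 8 + 5 + 10 + 12 = 35.

35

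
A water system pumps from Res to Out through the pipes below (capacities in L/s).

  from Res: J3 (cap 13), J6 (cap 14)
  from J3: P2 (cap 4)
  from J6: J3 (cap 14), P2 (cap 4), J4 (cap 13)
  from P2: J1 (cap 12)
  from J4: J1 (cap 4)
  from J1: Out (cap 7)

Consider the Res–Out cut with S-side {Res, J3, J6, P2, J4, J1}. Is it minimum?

Given cut capacity: 7 = 7.
Augment Res→J3→P2→J1→Out: bottleneck 4, flow now 4.
Augment Res→J6→P2→J1→Out: bottleneck 3, flow now 7.
No augmenting path remains; maximum flow = 7.
Cut capacity 7 equals the max flow, so it is a minimum cut.

Yes — it is a minimum cut (capacity 7).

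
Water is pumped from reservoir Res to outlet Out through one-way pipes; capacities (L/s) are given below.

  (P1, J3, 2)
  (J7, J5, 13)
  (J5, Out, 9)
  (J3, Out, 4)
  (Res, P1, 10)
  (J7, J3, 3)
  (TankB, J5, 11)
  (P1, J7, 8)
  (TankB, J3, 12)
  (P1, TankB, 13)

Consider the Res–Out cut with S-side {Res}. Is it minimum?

Given cut capacity: 10 = 10.
Augment Res→P1→J3→Out: bottleneck 2, flow now 2.
Augment Res→P1→TankB→J5→Out: bottleneck 8, flow now 10.
No augmenting path remains; maximum flow = 10.
Cut capacity 10 equals the max flow, so it is a minimum cut.

Yes — it is a minimum cut (capacity 10).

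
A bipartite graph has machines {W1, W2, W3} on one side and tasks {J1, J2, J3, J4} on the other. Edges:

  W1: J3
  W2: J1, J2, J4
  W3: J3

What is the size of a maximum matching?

Unit-capacity flow: source→left, listed edges, right→sink; max matching = max flow.
Augmenting path W1→J3 (+1); matched 1.
Augmenting path W2→J1 (+1); matched 2.
No augmenting path remains; maximum matching = 2.
König certificate: {W2, J3} is a vertex cover of size 2 (every listed pair touches it), so no matching can be larger.

2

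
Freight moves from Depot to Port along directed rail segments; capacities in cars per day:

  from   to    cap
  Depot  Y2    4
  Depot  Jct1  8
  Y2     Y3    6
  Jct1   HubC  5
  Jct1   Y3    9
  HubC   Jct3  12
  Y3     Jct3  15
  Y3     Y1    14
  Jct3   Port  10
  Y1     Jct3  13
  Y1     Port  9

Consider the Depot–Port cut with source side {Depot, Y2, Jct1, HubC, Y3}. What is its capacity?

41

Edges leaving {Depot, Y2, Jct1, HubC, Y3}: HubC→Jct3 (12), Y3→Jct3 (15), Y3→Y1 (14).
Cut capacity = 12 + 15 + 14 = 41.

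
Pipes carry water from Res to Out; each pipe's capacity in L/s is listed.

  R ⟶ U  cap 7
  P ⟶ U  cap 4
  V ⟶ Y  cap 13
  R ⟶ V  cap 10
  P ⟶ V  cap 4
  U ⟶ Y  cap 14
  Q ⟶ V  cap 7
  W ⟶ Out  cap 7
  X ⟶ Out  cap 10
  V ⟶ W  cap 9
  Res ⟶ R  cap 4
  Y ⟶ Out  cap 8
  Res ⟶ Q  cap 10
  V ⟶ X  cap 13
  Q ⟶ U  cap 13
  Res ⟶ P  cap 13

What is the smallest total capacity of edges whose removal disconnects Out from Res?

22

Augment Res→P→U→Y→Out: bottleneck 4, flow now 4.
Augment Res→P→V→W→Out: bottleneck 4, flow now 8.
Augment Res→Q→U→Y→Out: bottleneck 4, flow now 12.
Augment Res→Q→V→W→Out: bottleneck 3, flow now 15.
Augment Res→Q→V→X→Out: bottleneck 3, flow now 18.
Augment Res→R→V→X→Out: bottleneck 4, flow now 22.
No augmenting path remains; maximum flow = 22.
By max-flow min-cut, the minimum cut capacity equals the max flow.
In the residual graph, reachable from Res: {Res, P}.
Min-cut edges: Res→Q (10), Res→R (4), P→U (4), P→V (4); capacity 10 + 4 + 4 + 4 = 22.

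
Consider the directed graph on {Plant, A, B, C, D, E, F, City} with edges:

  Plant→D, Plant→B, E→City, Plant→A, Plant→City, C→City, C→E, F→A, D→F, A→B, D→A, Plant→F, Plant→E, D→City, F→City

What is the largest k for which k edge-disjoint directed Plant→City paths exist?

Assign every edge capacity 1; by Menger, the answer equals the max flow.
Path Plant→City (+1); total 1.
Path Plant→D→City (+1); total 2.
Path Plant→E→City (+1); total 3.
Path Plant→F→City (+1); total 4.
No residual Plant→City path; max flow = 4.
Certifying cut of size 4: {Plant→City, Plant→D, Plant→E, Plant→F}.

4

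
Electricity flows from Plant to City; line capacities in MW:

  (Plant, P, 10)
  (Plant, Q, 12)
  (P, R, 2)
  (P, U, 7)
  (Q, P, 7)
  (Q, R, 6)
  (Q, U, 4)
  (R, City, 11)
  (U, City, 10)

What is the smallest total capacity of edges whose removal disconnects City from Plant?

Augment Plant→P→R→City: bottleneck 2, flow now 2.
Augment Plant→P→U→City: bottleneck 7, flow now 9.
Augment Plant→Q→R→City: bottleneck 6, flow now 15.
Augment Plant→Q→U→City: bottleneck 3, flow now 18.
No augmenting path remains; maximum flow = 18.
By max-flow min-cut, the minimum cut capacity equals the max flow.
In the residual graph, reachable from Plant: {Plant, P, Q, U}.
Min-cut edges: P→R (2), Q→R (6), U→City (10); capacity 2 + 6 + 10 = 18.

18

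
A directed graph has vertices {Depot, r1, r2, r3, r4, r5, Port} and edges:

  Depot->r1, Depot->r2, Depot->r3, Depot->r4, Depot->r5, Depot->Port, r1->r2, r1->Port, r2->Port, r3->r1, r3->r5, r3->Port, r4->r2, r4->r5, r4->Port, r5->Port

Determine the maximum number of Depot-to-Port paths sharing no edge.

6

Assign every edge capacity 1; by Menger, the answer equals the max flow.
Path Depot→Port (+1); total 1.
Path Depot→r1→Port (+1); total 2.
Path Depot→r2→Port (+1); total 3.
Path Depot→r3→Port (+1); total 4.
Path Depot→r4→Port (+1); total 5.
Path Depot→r5→Port (+1); total 6.
No residual Depot→Port path; max flow = 6.
Certifying cut of size 6: {Depot→Port, Depot→r1, Depot→r2, Depot→r3, Depot→r4, Depot→r5}.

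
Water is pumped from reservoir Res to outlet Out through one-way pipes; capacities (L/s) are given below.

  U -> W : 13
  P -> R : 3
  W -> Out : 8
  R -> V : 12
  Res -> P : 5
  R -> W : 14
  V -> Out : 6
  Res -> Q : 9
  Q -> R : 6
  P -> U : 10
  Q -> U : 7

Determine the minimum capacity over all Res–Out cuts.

Augment Res→P→R→V→Out: bottleneck 3, flow now 3.
Augment Res→P→U→W→Out: bottleneck 2, flow now 5.
Augment Res→Q→R→V→Out: bottleneck 3, flow now 8.
Augment Res→Q→R→W→Out: bottleneck 3, flow now 11.
Augment Res→Q→U→W→Out: bottleneck 3, flow now 14.
No augmenting path remains; maximum flow = 14.
By max-flow min-cut, the minimum cut capacity equals the max flow.
In the residual graph, reachable from Res: {Res}.
Min-cut edges: Res→P (5), Res→Q (9); capacity 5 + 9 = 14.

14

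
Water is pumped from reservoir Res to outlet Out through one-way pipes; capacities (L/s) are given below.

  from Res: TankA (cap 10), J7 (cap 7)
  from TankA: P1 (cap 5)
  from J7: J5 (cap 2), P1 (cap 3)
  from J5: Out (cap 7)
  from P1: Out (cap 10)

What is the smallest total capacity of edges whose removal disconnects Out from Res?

10

Augment Res→TankA→P1→Out: bottleneck 5, flow now 5.
Augment Res→J7→J5→Out: bottleneck 2, flow now 7.
Augment Res→J7→P1→Out: bottleneck 3, flow now 10.
No augmenting path remains; maximum flow = 10.
By max-flow min-cut, the minimum cut capacity equals the max flow.
In the residual graph, reachable from Res: {Res, TankA, J7}.
Min-cut edges: TankA→P1 (5), J7→J5 (2), J7→P1 (3); capacity 5 + 2 + 3 = 10.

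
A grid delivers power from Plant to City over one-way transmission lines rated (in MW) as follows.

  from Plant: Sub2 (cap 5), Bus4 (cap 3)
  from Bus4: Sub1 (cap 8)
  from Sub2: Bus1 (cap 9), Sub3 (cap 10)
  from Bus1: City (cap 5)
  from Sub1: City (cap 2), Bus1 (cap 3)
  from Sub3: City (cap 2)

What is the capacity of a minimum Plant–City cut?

Augment Plant→Bus4→Sub1→City: bottleneck 2, flow now 2.
Augment Plant→Sub2→Bus1→City: bottleneck 5, flow now 7.
Augment Plant→Bus4→Sub1→Bus1→Sub2→Sub3→City: bottleneck 1, flow now 8. (uses reverse residual edge)
No augmenting path remains; maximum flow = 8.
By max-flow min-cut, the minimum cut capacity equals the max flow.
In the residual graph, reachable from Plant: {Plant}.
Min-cut edges: Plant→Bus4 (3), Plant→Sub2 (5); capacity 3 + 5 = 8.

8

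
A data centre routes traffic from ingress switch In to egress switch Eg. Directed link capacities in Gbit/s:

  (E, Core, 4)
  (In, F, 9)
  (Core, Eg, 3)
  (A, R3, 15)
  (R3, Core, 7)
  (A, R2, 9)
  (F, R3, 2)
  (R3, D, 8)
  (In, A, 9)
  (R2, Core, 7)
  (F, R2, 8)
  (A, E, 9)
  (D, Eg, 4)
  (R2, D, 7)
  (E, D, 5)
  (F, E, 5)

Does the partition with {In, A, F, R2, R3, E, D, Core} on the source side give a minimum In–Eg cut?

Given cut capacity: 4 + 3 = 7.
Augment In→A→R2→D→Eg: bottleneck 4, flow now 4.
Augment In→A→R2→Core→Eg: bottleneck 3, flow now 7.
No augmenting path remains; maximum flow = 7.
Cut capacity 7 equals the max flow, so it is a minimum cut.

Yes — it is a minimum cut (capacity 7).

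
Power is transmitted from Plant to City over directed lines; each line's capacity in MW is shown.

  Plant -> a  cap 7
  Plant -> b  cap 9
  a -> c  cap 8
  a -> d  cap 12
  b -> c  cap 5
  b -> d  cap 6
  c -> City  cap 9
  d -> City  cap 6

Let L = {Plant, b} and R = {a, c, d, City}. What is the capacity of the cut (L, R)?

18

Edges leaving {Plant, b}: Plant→a (7), b→c (5), b→d (6).
Cut capacity = 7 + 5 + 6 = 18.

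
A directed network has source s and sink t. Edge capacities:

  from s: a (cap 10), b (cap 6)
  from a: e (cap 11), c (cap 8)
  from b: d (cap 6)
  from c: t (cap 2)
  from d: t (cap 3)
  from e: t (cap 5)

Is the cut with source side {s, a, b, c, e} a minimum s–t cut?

Given cut capacity: 6 + 2 + 5 = 13.
Augment s→a→c→t: bottleneck 2, flow now 2.
Augment s→a→e→t: bottleneck 5, flow now 7.
Augment s→b→d→t: bottleneck 3, flow now 10.
No augmenting path remains; maximum flow = 10.
In the residual graph, reachable from s: {s, a, b, c, d, e}.
Min-cut edges: c→t (2), d→t (3), e→t (5); capacity 2 + 3 + 5 = 10.
Cut capacity 13 exceeds the max flow 10, so it is not minimum.

No — its capacity is 13, but the minimum cut has capacity 10.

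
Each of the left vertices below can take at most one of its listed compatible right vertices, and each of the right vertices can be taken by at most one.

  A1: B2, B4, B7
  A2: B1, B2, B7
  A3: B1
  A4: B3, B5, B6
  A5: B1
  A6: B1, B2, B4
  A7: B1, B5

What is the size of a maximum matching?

Unit-capacity flow: source→left, listed edges, right→sink; max matching = max flow.
Augmenting path A1→B2 (+1); matched 1.
Augmenting path A2→B1 (+1); matched 2.
Augmenting path A4→B3 (+1); matched 3.
Augmenting path A6→B4 (+1); matched 4.
Augmenting path A7→B5 (+1); matched 5.
Augmenting path A3→B1→A2→B7 (+1); matched 6.
No augmenting path remains; maximum matching = 6.
König certificate: {A1, A2, A4, A6, A7, B1} is a vertex cover of size 6 (every listed pair touches it), so no matching can be larger.

6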